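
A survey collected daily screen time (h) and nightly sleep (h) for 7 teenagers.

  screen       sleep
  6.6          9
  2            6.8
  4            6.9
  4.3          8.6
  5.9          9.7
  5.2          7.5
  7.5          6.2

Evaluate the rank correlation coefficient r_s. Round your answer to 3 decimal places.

0.179

Rank screen: 6, 1, 2, 3, 5, 4, 7
Rank sleep: 6, 2, 3, 5, 7, 4, 1
d = rank(screen) − rank(sleep): 0, -1, -1, -2, -2, 0, 6; Σd² = 46
ρ = 1 − 6Σd² / [n(n²−1)] = 1 − 6×46 / (7×48) = 1 − 276/336 ≈ 0.179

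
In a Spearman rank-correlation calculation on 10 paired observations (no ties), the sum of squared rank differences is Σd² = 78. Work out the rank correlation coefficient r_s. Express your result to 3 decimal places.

0.527

ρ = 1 − 6Σd² / [n(n²−1)] = 1 − 6×78 / (10×99)
  = 1 − 468/990 = 1 − 0.4727 ≈ 0.527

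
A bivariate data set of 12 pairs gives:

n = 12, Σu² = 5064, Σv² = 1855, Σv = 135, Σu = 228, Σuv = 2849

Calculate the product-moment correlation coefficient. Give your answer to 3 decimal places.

0.572

r = (nΣuv − ΣuΣv) / √[(nΣu² − (Σu)²)(nΣv² − (Σv)²)]
Numerator: 12×2849 − 228×135 = 3408
Denominator: √[(60768 − 51984)(22260 − 18225)] = √[8784 × 4035] = 5953.4393
r = 3408 / 5953.4393 ≈ 0.572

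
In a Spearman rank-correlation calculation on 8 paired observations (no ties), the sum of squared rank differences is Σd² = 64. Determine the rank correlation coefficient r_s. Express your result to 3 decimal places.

ρ = 1 − 6Σd² / [n(n²−1)] = 1 − 6×64 / (8×63)
  = 1 − 384/504 = 1 − 0.7619 ≈ 0.238

0.238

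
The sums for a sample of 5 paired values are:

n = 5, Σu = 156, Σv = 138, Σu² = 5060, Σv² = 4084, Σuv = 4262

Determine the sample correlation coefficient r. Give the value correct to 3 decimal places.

-0.189

r = (nΣuv − ΣuΣv) / √[(nΣu² − (Σu)²)(nΣv² − (Σv)²)]
Numerator: 5×4262 − 156×138 = -218
Denominator: √[(25300 − 24336)(20420 − 19044)] = √[964 × 1376] = 1151.7222
r = -218 / 1151.7222 ≈ -0.189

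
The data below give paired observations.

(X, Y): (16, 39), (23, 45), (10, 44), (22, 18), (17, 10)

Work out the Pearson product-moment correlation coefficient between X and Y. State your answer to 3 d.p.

-0.239

n = 5, ΣX = 88, ΣY = 156, ΣX² = 1658, ΣY² = 5906, ΣXY = 2665
nΣXY − ΣXΣY = 13325 − 13728 = -403
nΣX² − (ΣX)² = 8290 − 7744 = 546; nΣY² − (ΣY)² = 29530 − 24336 = 5194
r = -403 / √(546 × 5194) = -403 / 1684.0202 ≈ -0.239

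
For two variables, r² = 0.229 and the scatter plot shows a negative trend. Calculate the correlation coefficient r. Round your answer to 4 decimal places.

|r| = √0.229 = 0.4785
The association is negative, so r = −0.4785.

-0.4785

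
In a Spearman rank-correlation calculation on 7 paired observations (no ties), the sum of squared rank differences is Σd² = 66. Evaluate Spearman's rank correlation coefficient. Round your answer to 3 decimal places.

-0.179

ρ = 1 − 6Σd² / [n(n²−1)] = 1 − 6×66 / (7×48)
  = 1 − 396/336 = 1 − 1.1786 ≈ -0.179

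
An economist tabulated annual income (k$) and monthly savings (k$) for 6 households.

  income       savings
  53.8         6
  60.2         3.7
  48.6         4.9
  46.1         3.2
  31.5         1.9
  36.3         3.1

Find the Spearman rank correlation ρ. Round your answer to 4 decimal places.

0.8286

Rank income: 5, 6, 4, 3, 1, 2
Rank savings: 6, 4, 5, 3, 1, 2
d = rank(income) − rank(savings): -1, 2, -1, 0, 0, 0; Σd² = 6
ρ = 1 − 6Σd² / [n(n²−1)] = 1 − 6×6 / (6×35) = 1 − 36/210 ≈ 0.8286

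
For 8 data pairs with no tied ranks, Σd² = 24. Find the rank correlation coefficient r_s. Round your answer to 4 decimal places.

ρ = 1 − 6Σd² / [n(n²−1)] = 1 − 6×24 / (8×63)
  = 1 − 144/504 = 1 − 0.28571 ≈ 0.7143

0.7143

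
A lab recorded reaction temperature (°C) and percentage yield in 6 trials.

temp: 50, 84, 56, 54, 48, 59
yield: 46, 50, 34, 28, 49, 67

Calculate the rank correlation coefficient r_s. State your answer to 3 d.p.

0.429

Rank temp: 2, 6, 4, 3, 1, 5
Rank yield: 3, 5, 2, 1, 4, 6
d = rank(temp) − rank(yield): -1, 1, 2, 2, -3, -1; Σd² = 20
ρ = 1 − 6Σd² / [n(n²−1)] = 1 − 6×20 / (6×35) = 1 − 120/210 ≈ 0.429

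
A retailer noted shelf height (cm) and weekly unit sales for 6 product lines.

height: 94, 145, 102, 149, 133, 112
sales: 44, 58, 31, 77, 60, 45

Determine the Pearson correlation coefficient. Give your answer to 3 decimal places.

0.875

n = 6, Σx = 735, Σy = 315, Σx² = 92699, Σy² = 17815, Σxy = 40201
nΣxy − ΣxΣy = 241206 − 231525 = 9681
nΣx² − (Σx)² = 556194 − 540225 = 15969; nΣy² − (Σy)² = 106890 − 99225 = 7665
r = 9681 / √(15969 × 7665) = 9681 / 11063.5611 ≈ 0.875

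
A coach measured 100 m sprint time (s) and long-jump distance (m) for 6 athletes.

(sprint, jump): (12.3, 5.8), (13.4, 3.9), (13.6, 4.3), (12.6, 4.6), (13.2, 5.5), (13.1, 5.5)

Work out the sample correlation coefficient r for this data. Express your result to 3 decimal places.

-0.577

n = 6, Σx = 78.2, Σy = 29.6, Σx² = 1020.42, Σy² = 149, Σxy = 384.69
nΣxy − ΣxΣy = 2308.14 − 2314.72 = -6.58
nΣx² − (Σx)² = 6122.52 − 6115.24 = 7.28; nΣy² − (Σy)² = 894 − 876.16 = 17.84
r = -6.58 / √(7.28 × 17.84) = -6.58 / 11.3963 ≈ -0.577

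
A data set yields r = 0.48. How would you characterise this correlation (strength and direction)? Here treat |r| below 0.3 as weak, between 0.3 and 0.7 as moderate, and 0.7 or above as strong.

moderate positive

r = 0.48 > 0 so the relationship is positive.
|r| = 0.48, which falls in the moderate range.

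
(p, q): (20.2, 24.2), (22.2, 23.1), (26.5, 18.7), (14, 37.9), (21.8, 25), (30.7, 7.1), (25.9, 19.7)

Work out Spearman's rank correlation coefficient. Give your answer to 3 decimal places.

-0.964

Rank p: 2, 4, 6, 1, 3, 7, 5
Rank q: 5, 4, 2, 7, 6, 1, 3
d = rank(p) − rank(q): -3, 0, 4, -6, -3, 6, 2; Σd² = 110
ρ = 1 − 6Σd² / [n(n²−1)] = 1 − 6×110 / (7×48) = 1 − 660/336 ≈ -0.964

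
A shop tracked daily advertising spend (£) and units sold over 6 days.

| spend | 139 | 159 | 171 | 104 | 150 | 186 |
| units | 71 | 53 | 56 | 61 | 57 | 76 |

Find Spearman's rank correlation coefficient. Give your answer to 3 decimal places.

Rank spend: 2, 4, 5, 1, 3, 6
Rank units: 5, 1, 2, 4, 3, 6
d = rank(spend) − rank(units): -3, 3, 3, -3, 0, 0; Σd² = 36
ρ = 1 − 6Σd² / [n(n²−1)] = 1 − 6×36 / (6×35) = 1 − 216/210 ≈ -0.029

-0.029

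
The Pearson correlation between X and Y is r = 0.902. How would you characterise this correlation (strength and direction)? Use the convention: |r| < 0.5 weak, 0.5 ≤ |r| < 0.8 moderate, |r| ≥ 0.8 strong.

strong positive

r = 0.902 > 0 so the relationship is positive.
|r| = 0.902, which falls in the strong range.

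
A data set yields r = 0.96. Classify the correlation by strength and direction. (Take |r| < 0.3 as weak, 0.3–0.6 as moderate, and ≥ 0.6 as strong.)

r = 0.96 > 0 so the relationship is positive.
|r| = 0.96, which falls in the strong range.

strong positive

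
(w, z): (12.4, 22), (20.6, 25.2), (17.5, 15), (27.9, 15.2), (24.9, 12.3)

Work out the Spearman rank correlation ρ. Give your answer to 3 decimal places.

-0.300

Rank w: 1, 3, 2, 5, 4
Rank z: 4, 5, 2, 3, 1
d = rank(w) − rank(z): -3, -2, 0, 2, 3; Σd² = 26
ρ = 1 − 6Σd² / [n(n²−1)] = 1 − 6×26 / (5×24) = 1 − 156/120 ≈ -0.300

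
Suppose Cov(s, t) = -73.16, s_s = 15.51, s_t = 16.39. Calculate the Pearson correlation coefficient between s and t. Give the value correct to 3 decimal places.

-0.288

r = Cov(s,t) / (s_s · s_t) = -73.16 / (15.51 × 16.39)
  = -73.16 / 254.2089 ≈ -0.288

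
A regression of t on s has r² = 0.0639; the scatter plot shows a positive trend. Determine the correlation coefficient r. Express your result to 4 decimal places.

|r| = √0.0639 = 0.2528
The association is positive, so r = 0.2528.

0.2528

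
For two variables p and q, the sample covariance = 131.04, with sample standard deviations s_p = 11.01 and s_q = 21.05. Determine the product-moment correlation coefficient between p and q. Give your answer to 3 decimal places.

0.565

r = Cov(p,q) / (s_p · s_q) = 131.04 / (11.01 × 21.05)
  = 131.04 / 231.7605 ≈ 0.565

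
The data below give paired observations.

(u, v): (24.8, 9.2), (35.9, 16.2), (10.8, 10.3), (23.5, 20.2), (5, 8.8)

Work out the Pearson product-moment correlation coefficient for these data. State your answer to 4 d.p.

n = 5, Σu = 100, Σv = 64.7, Σu² = 2597.74, Σv² = 938.65, Σuv = 1439.68
nΣuv − ΣuΣv = 7198.4 − 6470 = 728.4
nΣu² − (Σu)² = 12988.7 − 10000 = 2988.7; nΣv² − (Σv)² = 4693.25 − 4186.09 = 507.16
r = 728.4 / √(2988.7 × 507.16) = 728.4 / 1231.1576 ≈ 0.5916

0.5916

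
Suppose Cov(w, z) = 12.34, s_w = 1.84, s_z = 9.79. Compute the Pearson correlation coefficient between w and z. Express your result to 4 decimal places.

r = Cov(w,z) / (s_w · s_z) = 12.34 / (1.84 × 9.79)
  = 12.34 / 18.0136 ≈ 0.6850

0.6850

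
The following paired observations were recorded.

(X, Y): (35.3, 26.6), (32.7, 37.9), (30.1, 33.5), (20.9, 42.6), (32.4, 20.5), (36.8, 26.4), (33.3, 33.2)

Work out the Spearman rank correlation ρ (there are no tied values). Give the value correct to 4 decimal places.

Rank X: 6, 4, 2, 1, 3, 7, 5
Rank Y: 3, 6, 5, 7, 1, 2, 4
d = rank(X) − rank(Y): 3, -2, -3, -6, 2, 5, 1; Σd² = 88
ρ = 1 − 6Σd² / [n(n²−1)] = 1 − 6×88 / (7×48) = 1 − 528/336 ≈ -0.5714

-0.5714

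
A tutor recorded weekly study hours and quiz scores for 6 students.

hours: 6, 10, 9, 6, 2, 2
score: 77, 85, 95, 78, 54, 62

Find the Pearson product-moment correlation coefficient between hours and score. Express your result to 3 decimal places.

0.935

n = 6, Σx = 35, Σy = 451, Σx² = 261, Σy² = 35023, Σxy = 2867
nΣxy − ΣxΣy = 17202 − 15785 = 1417
nΣx² − (Σx)² = 1566 − 1225 = 341; nΣy² − (Σy)² = 210138 − 203401 = 6737
r = 1417 / √(341 × 6737) = 1417 / 1515.6903 ≈ 0.935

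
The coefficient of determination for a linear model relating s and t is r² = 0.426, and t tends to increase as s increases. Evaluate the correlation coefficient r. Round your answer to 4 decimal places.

|r| = √0.426 = 0.6527
The association is positive, so r = 0.6527.

0.6527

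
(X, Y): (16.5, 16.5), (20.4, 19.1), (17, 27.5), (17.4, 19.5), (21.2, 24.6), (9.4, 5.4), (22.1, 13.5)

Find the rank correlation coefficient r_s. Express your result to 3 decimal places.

0.214

Rank X: 2, 5, 3, 4, 6, 1, 7
Rank Y: 3, 4, 7, 5, 6, 1, 2
d = rank(X) − rank(Y): -1, 1, -4, -1, 0, 0, 5; Σd² = 44
ρ = 1 − 6Σd² / [n(n²−1)] = 1 − 6×44 / (7×48) = 1 − 264/336 ≈ 0.214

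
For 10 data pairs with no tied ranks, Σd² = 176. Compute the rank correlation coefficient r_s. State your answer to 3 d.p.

ρ = 1 − 6Σd² / [n(n²−1)] = 1 − 6×176 / (10×99)
  = 1 − 1056/990 = 1 − 1.0667 ≈ -0.067

-0.067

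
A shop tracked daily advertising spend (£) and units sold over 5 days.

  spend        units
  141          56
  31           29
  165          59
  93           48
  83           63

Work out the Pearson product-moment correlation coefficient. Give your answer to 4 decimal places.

n = 5, Σx = 513, Σy = 255, Σx² = 63605, Σy² = 13731, Σxy = 28223
nΣxy − ΣxΣy = 141115 − 130815 = 10300
nΣx² − (Σx)² = 318025 − 263169 = 54856; nΣy² − (Σy)² = 68655 − 65025 = 3630
r = 10300 / √(54856 × 3630) = 10300 / 14111.2466 ≈ 0.7299

0.7299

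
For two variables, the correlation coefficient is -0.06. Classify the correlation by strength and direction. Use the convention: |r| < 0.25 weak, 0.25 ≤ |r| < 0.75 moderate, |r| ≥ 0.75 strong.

weak negative

r = -0.06 < 0 so the relationship is negative.
|r| = 0.06, which falls in the weak range.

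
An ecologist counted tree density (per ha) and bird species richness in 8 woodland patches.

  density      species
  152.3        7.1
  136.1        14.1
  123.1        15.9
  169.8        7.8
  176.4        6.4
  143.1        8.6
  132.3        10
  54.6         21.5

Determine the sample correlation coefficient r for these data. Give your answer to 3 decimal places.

n = 8, Σx = 1087.7, Σy = 91.4, Σx² = 157783.17, Σy² = 1240.04, Σxy = 11138.59
nΣxy − ΣxΣy = 89108.72 − 99415.78 = -10307.06
nΣx² − (Σx)² = 1262265.36 − 1183091.29 = 79174.07; nΣy² − (Σy)² = 9920.32 − 8353.96 = 1566.36
r = -10307.06 / √(79174.07 × 1566.36) = -10307.06 / 11136.2065 ≈ -0.926

-0.926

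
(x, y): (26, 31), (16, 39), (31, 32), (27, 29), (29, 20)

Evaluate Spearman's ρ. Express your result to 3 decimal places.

Rank x: 2, 1, 5, 3, 4
Rank y: 3, 5, 4, 2, 1
d = rank(x) − rank(y): -1, -4, 1, 1, 3; Σd² = 28
ρ = 1 − 6Σd² / [n(n²−1)] = 1 − 6×28 / (5×24) = 1 − 168/120 ≈ -0.400

-0.400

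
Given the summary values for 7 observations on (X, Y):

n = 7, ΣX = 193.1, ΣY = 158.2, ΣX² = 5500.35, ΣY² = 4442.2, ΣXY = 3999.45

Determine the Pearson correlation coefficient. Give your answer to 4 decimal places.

r = (nΣXY − ΣXΣY) / √[(nΣX² − (ΣX)²)(nΣY² − (ΣY)²)]
Numerator: 7×3999.45 − 193.1×158.2 = -2552.27
Denominator: √[(38502.45 − 37287.61)(31095.4 − 25027.24)] = √[1214.84 × 6068.16] = 2715.1139
r = -2552.27 / 2715.1139 ≈ -0.9400

-0.9400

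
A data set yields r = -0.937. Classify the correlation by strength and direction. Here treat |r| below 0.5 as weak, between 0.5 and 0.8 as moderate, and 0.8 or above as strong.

strong negative

r = -0.937 < 0 so the relationship is negative.
|r| = 0.937, which falls in the strong range.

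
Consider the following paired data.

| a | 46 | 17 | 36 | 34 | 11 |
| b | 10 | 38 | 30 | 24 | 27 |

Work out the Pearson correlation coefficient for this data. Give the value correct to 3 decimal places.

n = 5, Σa = 144, Σb = 129, Σa² = 4978, Σb² = 3749, Σab = 3299
nΣab − ΣaΣb = 16495 − 18576 = -2081
nΣa² − (Σa)² = 24890 − 20736 = 4154; nΣb² − (Σb)² = 18745 − 16641 = 2104
r = -2081 / √(4154 × 2104) = -2081 / 2956.3518 ≈ -0.704

-0.704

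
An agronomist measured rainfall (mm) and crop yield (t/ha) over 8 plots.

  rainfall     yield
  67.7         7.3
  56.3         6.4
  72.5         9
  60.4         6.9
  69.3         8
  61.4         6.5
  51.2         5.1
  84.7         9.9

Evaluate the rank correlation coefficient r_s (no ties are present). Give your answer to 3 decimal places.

0.976

Rank rainfall: 5, 2, 7, 3, 6, 4, 1, 8
Rank yield: 5, 2, 7, 4, 6, 3, 1, 8
d = rank(rainfall) − rank(yield): 0, 0, 0, -1, 0, 1, 0, 0; Σd² = 2
ρ = 1 − 6Σd² / [n(n²−1)] = 1 − 6×2 / (8×63) = 1 − 12/504 ≈ 0.976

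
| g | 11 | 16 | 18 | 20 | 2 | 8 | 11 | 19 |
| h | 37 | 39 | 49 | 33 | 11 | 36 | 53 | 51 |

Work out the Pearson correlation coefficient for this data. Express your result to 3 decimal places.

n = 8, Σg = 105, Σh = 309, Σg² = 1651, Σh² = 13207, Σgh = 4435
nΣgh − ΣgΣh = 35480 − 32445 = 3035
nΣg² − (Σg)² = 13208 − 11025 = 2183; nΣh² − (Σh)² = 105656 − 95481 = 10175
r = 3035 / √(2183 × 10175) = 3035 / 4712.9635 ≈ 0.644

0.644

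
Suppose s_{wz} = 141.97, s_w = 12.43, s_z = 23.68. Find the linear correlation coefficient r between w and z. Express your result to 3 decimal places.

0.482

r = Cov(w,z) / (s_w · s_z) = 141.97 / (12.43 × 23.68)
  = 141.97 / 294.3424 ≈ 0.482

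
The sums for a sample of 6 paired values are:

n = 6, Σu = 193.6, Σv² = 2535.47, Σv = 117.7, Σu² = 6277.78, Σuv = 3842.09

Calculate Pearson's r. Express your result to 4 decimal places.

r = (nΣuv − ΣuΣv) / √[(nΣu² − (Σu)²)(nΣv² − (Σv)²)]
Numerator: 6×3842.09 − 193.6×117.7 = 265.82
Denominator: √[(37666.68 − 37480.96)(15212.82 − 13853.29)] = √[185.72 × 1359.53] = 502.4857
r = 265.82 / 502.4857 ≈ 0.5290

0.5290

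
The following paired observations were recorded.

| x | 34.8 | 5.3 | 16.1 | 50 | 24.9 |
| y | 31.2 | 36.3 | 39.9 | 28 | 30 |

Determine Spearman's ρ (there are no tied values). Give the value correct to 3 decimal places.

-0.800

Rank x: 4, 1, 2, 5, 3
Rank y: 3, 4, 5, 1, 2
d = rank(x) − rank(y): 1, -3, -3, 4, 1; Σd² = 36
ρ = 1 − 6Σd² / [n(n²−1)] = 1 − 6×36 / (5×24) = 1 − 216/120 ≈ -0.800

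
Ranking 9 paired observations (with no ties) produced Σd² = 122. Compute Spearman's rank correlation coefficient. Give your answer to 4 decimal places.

ρ = 1 − 6Σd² / [n(n²−1)] = 1 − 6×122 / (9×80)
  = 1 − 732/720 = 1 − 1.01667 ≈ -0.0167

-0.0167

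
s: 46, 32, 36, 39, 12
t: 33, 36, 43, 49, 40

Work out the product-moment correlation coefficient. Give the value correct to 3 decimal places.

-0.075

n = 5, Σs = 165, Σt = 201, Σs² = 6101, Σt² = 8235, Σst = 6609
nΣst − ΣsΣt = 33045 − 33165 = -120
nΣs² − (Σs)² = 30505 − 27225 = 3280; nΣt² − (Σt)² = 41175 − 40401 = 774
r = -120 / √(3280 × 774) = -120 / 1593.3361 ≈ -0.075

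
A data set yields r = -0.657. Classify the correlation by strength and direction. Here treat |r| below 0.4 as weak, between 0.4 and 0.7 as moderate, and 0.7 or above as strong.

r = -0.657 < 0 so the relationship is negative.
|r| = 0.657, which falls in the moderate range.

moderate negative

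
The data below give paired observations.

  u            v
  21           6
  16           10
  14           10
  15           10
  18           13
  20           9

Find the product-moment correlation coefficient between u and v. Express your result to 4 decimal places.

n = 6, Σu = 104, Σv = 58, Σu² = 1842, Σv² = 586, Σuv = 990
nΣuv − ΣuΣv = 5940 − 6032 = -92
nΣu² − (Σu)² = 11052 − 10816 = 236; nΣv² − (Σv)² = 3516 − 3364 = 152
r = -92 / √(236 × 152) = -92 / 189.3990 ≈ -0.4857

-0.4857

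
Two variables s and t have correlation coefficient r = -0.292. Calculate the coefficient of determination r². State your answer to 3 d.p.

r² = (-0.292)² = 0.085

0.085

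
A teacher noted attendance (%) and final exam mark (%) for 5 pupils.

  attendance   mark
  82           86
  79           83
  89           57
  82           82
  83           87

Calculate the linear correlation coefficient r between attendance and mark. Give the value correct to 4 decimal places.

-0.8621

n = 5, Σx = 415, Σy = 395, Σx² = 34499, Σy² = 31827, Σxy = 32627
nΣxy − ΣxΣy = 163135 − 163925 = -790
nΣx² − (Σx)² = 172495 − 172225 = 270; nΣy² − (Σy)² = 159135 − 156025 = 3110
r = -790 / √(270 × 3110) = -790 / 916.3515 ≈ -0.8621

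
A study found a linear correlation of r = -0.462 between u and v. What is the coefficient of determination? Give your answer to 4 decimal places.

0.2134

r² = (-0.462)² = 0.2134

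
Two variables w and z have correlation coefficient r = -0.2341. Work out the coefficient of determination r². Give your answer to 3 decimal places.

0.055

r² = (-0.2341)² = 0.055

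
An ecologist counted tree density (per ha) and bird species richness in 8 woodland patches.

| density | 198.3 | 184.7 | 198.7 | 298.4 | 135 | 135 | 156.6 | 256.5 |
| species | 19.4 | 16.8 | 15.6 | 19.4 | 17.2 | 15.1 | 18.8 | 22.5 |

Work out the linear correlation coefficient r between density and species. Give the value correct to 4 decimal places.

n = 8, Σx = 1563.2, Σy = 144.8, Σx² = 328727.04, Σy² = 2661.86, Σxy = 28914.49
nΣxy − ΣxΣy = 231315.92 − 226351.36 = 4964.56
nΣx² − (Σx)² = 2629816.32 − 2443594.24 = 186222.08; nΣy² − (Σy)² = 21294.88 − 20967.04 = 327.84
r = 4964.56 / √(186222.08 × 327.84) = 4964.56 / 7813.5169 ≈ 0.6354

0.6354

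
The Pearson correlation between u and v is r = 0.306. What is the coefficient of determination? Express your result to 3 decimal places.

0.094

r² = (0.306)² = 0.094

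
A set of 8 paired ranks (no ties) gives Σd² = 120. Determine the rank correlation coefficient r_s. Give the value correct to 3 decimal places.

ρ = 1 − 6Σd² / [n(n²−1)] = 1 − 6×120 / (8×63)
  = 1 − 720/504 = 1 − 1.4286 ≈ -0.429

-0.429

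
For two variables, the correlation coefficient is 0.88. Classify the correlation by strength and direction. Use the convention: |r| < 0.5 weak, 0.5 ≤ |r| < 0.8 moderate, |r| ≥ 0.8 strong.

r = 0.88 > 0 so the relationship is positive.
|r| = 0.88, which falls in the strong range.

strong positive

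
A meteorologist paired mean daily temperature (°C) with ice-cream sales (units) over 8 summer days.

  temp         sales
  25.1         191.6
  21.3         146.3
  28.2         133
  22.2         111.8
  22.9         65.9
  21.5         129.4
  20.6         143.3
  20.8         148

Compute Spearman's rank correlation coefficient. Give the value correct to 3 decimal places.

-0.214

Rank temp: 7, 3, 8, 5, 6, 4, 1, 2
Rank sales: 8, 6, 4, 2, 1, 3, 5, 7
d = rank(temp) − rank(sales): -1, -3, 4, 3, 5, 1, -4, -5; Σd² = 102
ρ = 1 − 6Σd² / [n(n²−1)] = 1 − 6×102 / (8×63) = 1 − 612/504 ≈ -0.214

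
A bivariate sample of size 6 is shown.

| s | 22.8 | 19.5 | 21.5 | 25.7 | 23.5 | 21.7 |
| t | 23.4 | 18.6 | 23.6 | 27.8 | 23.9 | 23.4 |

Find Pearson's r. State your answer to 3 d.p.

0.941

n = 6, Σs = 134.7, Σt = 140.7, Σs² = 3045.97, Σt² = 3342.09, Σst = 3187.51
nΣst − ΣsΣt = 19125.06 − 18952.29 = 172.77
nΣs² − (Σs)² = 18275.82 − 18144.09 = 131.73; nΣt² − (Σt)² = 20052.54 − 19796.49 = 256.05
r = 172.77 / √(131.73 × 256.05) = 172.77 / 183.6558 ≈ 0.941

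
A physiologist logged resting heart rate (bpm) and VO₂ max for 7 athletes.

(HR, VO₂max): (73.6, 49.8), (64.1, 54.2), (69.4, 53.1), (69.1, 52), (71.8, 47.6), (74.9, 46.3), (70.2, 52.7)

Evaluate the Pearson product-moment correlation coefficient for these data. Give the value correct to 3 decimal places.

-0.848

n = 7, Σx = 493.1, Σy = 355.7, Σx² = 34810.23, Σy² = 18128.03, Σxy = 25002.93
nΣxy − ΣxΣy = 175020.51 − 175395.67 = -375.16
nΣx² − (Σx)² = 243671.61 − 243147.61 = 524; nΣy² − (Σy)² = 126896.21 − 126522.49 = 373.72
r = -375.16 / √(524 × 373.72) = -375.16 / 442.5260 ≈ -0.848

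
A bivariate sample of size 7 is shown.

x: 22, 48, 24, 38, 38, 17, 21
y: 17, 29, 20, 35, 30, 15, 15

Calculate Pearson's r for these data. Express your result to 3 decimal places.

0.884

n = 7, Σx = 208, Σy = 161, Σx² = 6982, Σy² = 4105, Σxy = 5286
nΣxy − ΣxΣy = 37002 − 33488 = 3514
nΣx² − (Σx)² = 48874 − 43264 = 5610; nΣy² − (Σy)² = 28735 − 25921 = 2814
r = 3514 / √(5610 × 2814) = 3514 / 3973.2279 ≈ 0.884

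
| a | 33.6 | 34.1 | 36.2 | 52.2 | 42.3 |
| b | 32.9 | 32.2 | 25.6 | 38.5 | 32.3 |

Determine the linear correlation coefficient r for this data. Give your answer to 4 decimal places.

0.6849

n = 5, Σa = 198.4, Σb = 161.5, Σa² = 8116.34, Σb² = 5300.15, Σab = 6506.17
nΣab − ΣaΣb = 32530.85 − 32041.6 = 489.25
nΣa² − (Σa)² = 40581.7 − 39362.56 = 1219.14; nΣb² − (Σb)² = 26500.75 − 26082.25 = 418.5
r = 489.25 / √(1219.14 × 418.5) = 489.25 / 714.2899 ≈ 0.6849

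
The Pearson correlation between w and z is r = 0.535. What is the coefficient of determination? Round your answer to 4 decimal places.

0.2862

r² = (0.535)² = 0.2862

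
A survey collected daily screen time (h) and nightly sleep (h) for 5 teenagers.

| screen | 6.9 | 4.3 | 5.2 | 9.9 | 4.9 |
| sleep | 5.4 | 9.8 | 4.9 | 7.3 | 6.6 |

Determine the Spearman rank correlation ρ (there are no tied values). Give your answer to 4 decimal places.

Rank screen: 4, 1, 3, 5, 2
Rank sleep: 2, 5, 1, 4, 3
d = rank(screen) − rank(sleep): 2, -4, 2, 1, -1; Σd² = 26
ρ = 1 − 6Σd² / [n(n²−1)] = 1 − 6×26 / (5×24) = 1 − 156/120 ≈ -0.3000

-0.3000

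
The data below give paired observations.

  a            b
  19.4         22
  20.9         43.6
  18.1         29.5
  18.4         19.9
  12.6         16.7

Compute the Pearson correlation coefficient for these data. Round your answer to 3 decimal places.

n = 5, Σa = 89.4, Σb = 131.7, Σa² = 1638.1, Σb² = 3930.11, Σab = 2448.57
nΣab − ΣaΣb = 12242.85 − 11773.98 = 468.87
nΣa² − (Σa)² = 8190.5 − 7992.36 = 198.14; nΣb² − (Σb)² = 19650.55 − 17344.89 = 2305.66
r = 468.87 / √(198.14 × 2305.66) = 468.87 / 675.9020 ≈ 0.694

0.694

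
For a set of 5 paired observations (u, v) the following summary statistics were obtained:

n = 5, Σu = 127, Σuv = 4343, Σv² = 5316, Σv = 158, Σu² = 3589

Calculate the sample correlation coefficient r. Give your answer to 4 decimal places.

0.9626

r = (nΣuv − ΣuΣv) / √[(nΣu² − (Σu)²)(nΣv² − (Σv)²)]
Numerator: 5×4343 − 127×158 = 1649
Denominator: √[(17945 − 16129)(26580 − 24964)] = √[1816 × 1616] = 1713.0838
r = 1649 / 1713.0838 ≈ 0.9626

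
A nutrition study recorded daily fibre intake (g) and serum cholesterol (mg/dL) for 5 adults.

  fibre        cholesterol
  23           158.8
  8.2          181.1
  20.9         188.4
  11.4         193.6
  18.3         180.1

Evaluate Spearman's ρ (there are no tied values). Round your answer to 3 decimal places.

-0.500

Rank fibre: 5, 1, 4, 2, 3
Rank cholesterol: 1, 3, 4, 5, 2
d = rank(fibre) − rank(cholesterol): 4, -2, 0, -3, 1; Σd² = 30
ρ = 1 − 6Σd² / [n(n²−1)] = 1 − 6×30 / (5×24) = 1 − 180/120 ≈ -0.500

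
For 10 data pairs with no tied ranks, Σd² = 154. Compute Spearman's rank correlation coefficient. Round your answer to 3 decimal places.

0.067

ρ = 1 − 6Σd² / [n(n²−1)] = 1 − 6×154 / (10×99)
  = 1 − 924/990 = 1 − 0.9333 ≈ 0.067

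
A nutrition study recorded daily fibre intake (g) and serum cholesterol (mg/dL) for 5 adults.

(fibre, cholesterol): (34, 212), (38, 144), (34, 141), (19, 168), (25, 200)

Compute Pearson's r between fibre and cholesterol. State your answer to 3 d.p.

-0.284

n = 5, Σx = 150, Σy = 865, Σx² = 4742, Σy² = 153785, Σxy = 25666
nΣxy − ΣxΣy = 128330 − 129750 = -1420
nΣx² − (Σx)² = 23710 − 22500 = 1210; nΣy² − (Σy)² = 768925 − 748225 = 20700
r = -1420 / √(1210 × 20700) = -1420 / 5004.6978 ≈ -0.284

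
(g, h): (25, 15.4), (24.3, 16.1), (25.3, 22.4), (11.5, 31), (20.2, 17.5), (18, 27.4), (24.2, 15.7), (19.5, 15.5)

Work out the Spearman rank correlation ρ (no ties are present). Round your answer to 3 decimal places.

Rank g: 7, 6, 8, 1, 4, 2, 5, 3
Rank h: 1, 4, 6, 8, 5, 7, 3, 2
d = rank(g) − rank(h): 6, 2, 2, -7, -1, -5, 2, 1; Σd² = 124
ρ = 1 − 6Σd² / [n(n²−1)] = 1 − 6×124 / (8×63) = 1 − 744/504 ≈ -0.476

-0.476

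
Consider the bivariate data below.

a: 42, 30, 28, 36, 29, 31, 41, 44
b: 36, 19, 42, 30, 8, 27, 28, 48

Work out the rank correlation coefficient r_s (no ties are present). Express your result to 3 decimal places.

0.476

Rank a: 7, 3, 1, 5, 2, 4, 6, 8
Rank b: 6, 2, 7, 5, 1, 3, 4, 8
d = rank(a) − rank(b): 1, 1, -6, 0, 1, 1, 2, 0; Σd² = 44
ρ = 1 − 6Σd² / [n(n²−1)] = 1 − 6×44 / (8×63) = 1 − 264/504 ≈ 0.476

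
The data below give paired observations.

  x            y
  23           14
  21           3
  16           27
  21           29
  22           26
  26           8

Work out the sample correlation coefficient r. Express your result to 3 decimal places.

n = 6, Σx = 129, Σy = 107, Σx² = 2827, Σy² = 2515, Σxy = 2206
nΣxy − ΣxΣy = 13236 − 13803 = -567
nΣx² − (Σx)² = 16962 − 16641 = 321; nΣy² − (Σy)² = 15090 − 11449 = 3641
r = -567 / √(321 × 3641) = -567 / 1081.0925 ≈ -0.524

-0.524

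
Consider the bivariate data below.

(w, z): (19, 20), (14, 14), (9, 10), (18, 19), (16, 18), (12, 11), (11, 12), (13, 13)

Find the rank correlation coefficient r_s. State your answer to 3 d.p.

Rank w: 8, 5, 1, 7, 6, 3, 2, 4
Rank z: 8, 5, 1, 7, 6, 2, 3, 4
d = rank(w) − rank(z): 0, 0, 0, 0, 0, 1, -1, 0; Σd² = 2
ρ = 1 − 6Σd² / [n(n²−1)] = 1 − 6×2 / (8×63) = 1 − 12/504 ≈ 0.976

0.976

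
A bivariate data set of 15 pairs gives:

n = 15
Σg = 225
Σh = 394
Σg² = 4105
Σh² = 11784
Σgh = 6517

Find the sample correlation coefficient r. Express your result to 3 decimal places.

r = (nΣgh − ΣgΣh) / √[(nΣg² − (Σg)²)(nΣh² − (Σh)²)]
Numerator: 15×6517 − 225×394 = 9105
Denominator: √[(61575 − 50625)(176760 − 155236)] = √[10950 × 21524] = 15352.1269
r = 9105 / 15352.1269 ≈ 0.593

0.593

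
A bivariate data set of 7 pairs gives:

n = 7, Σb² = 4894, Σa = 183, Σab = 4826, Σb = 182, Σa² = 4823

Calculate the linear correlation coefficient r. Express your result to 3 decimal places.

r = (nΣab − ΣaΣb) / √[(nΣa² − (Σa)²)(nΣb² − (Σb)²)]
Numerator: 7×4826 − 183×182 = 476
Denominator: √[(33761 − 33489)(34258 − 33124)] = √[272 × 1134] = 555.3810
r = 476 / 555.3810 ≈ 0.857

0.857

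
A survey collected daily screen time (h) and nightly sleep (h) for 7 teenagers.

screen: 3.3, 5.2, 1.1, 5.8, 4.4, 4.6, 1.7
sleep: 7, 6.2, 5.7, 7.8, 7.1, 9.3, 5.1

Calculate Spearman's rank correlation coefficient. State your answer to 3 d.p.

0.679

Rank screen: 3, 6, 1, 7, 4, 5, 2
Rank sleep: 4, 3, 2, 6, 5, 7, 1
d = rank(screen) − rank(sleep): -1, 3, -1, 1, -1, -2, 1; Σd² = 18
ρ = 1 − 6Σd² / [n(n²−1)] = 1 − 6×18 / (7×48) = 1 − 108/336 ≈ 0.679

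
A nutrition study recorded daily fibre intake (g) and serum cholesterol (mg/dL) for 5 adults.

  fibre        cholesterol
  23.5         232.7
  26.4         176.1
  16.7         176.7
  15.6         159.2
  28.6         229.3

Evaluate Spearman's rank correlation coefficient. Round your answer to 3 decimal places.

Rank fibre: 3, 4, 2, 1, 5
Rank cholesterol: 5, 2, 3, 1, 4
d = rank(fibre) − rank(cholesterol): -2, 2, -1, 0, 1; Σd² = 10
ρ = 1 − 6Σd² / [n(n²−1)] = 1 − 6×10 / (5×24) = 1 − 60/120 ≈ 0.500

0.500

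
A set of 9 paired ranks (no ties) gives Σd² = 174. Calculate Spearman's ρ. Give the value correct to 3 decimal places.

ρ = 1 − 6Σd² / [n(n²−1)] = 1 − 6×174 / (9×80)
  = 1 − 1044/720 = 1 − 1.4500 ≈ -0.450

-0.450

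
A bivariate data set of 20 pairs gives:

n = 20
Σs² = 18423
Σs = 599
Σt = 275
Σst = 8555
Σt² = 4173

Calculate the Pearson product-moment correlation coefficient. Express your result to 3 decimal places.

0.733

r = (nΣst − ΣsΣt) / √[(nΣs² − (Σs)²)(nΣt² − (Σt)²)]
Numerator: 20×8555 − 599×275 = 6375
Denominator: √[(368460 − 358801)(83460 − 75625)] = √[9659 × 7835] = 8699.3255
r = 6375 / 8699.3255 ≈ 0.733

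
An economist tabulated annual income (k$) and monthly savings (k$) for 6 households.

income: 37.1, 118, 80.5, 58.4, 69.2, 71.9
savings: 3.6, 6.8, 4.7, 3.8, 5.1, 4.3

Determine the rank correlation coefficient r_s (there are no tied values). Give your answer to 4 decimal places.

0.8286

Rank income: 1, 6, 5, 2, 3, 4
Rank savings: 1, 6, 4, 2, 5, 3
d = rank(income) − rank(savings): 0, 0, 1, 0, -2, 1; Σd² = 6
ρ = 1 − 6Σd² / [n(n²−1)] = 1 − 6×6 / (6×35) = 1 − 36/210 ≈ 0.8286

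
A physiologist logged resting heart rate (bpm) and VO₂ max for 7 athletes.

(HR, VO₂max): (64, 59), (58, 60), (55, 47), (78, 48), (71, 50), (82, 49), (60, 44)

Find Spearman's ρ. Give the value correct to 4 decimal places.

Rank HR: 4, 2, 1, 6, 5, 7, 3
Rank VO₂max: 6, 7, 2, 3, 5, 4, 1
d = rank(HR) − rank(VO₂max): -2, -5, -1, 3, 0, 3, 2; Σd² = 52
ρ = 1 − 6Σd² / [n(n²−1)] = 1 − 6×52 / (7×48) = 1 − 312/336 ≈ 0.0714

0.0714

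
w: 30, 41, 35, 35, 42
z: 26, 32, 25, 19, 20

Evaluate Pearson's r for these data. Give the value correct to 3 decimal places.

n = 5, Σw = 183, Σz = 122, Σw² = 6795, Σz² = 3086, Σwz = 4472
nΣwz − ΣwΣz = 22360 − 22326 = 34
nΣw² − (Σw)² = 33975 − 33489 = 486; nΣz² − (Σz)² = 15430 − 14884 = 546
r = 34 / √(486 × 546) = 34 / 515.1272 ≈ 0.066

0.066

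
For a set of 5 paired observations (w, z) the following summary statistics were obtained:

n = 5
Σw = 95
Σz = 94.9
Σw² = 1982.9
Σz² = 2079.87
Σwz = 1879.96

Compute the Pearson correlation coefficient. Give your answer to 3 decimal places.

0.345

r = (nΣwz − ΣwΣz) / √[(nΣw² − (Σw)²)(nΣz² − (Σz)²)]
Numerator: 5×1879.96 − 95×94.9 = 384.3
Denominator: √[(9914.5 − 9025)(10399.35 − 9006.01)] = √[889.5 × 1393.34] = 1113.2726
r = 384.3 / 1113.2726 ≈ 0.345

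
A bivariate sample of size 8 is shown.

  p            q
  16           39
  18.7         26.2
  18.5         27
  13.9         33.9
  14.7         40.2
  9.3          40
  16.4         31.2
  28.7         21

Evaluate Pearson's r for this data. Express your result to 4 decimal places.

n = 8, Σp = 136.2, Σq = 258.5, Σp² = 2536.38, Σq² = 8716.13, Σpq = 4161.97
nΣpq − ΣpΣq = 33295.76 − 35207.7 = -1911.94
nΣp² − (Σp)² = 20291.04 − 18550.44 = 1740.6; nΣq² − (Σq)² = 69729.04 − 66822.25 = 2906.79
r = -1911.94 / √(1740.6 × 2906.79) = -1911.94 / 2249.3463 ≈ -0.8500

-0.8500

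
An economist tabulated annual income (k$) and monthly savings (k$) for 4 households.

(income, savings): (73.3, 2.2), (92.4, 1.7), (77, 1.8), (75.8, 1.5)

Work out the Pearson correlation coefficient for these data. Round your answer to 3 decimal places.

-0.348

n = 4, Σx = 318.5, Σy = 7.2, Σx² = 25585.29, Σy² = 13.22, Σxy = 570.64
nΣxy − ΣxΣy = 2282.56 − 2293.2 = -10.64
nΣx² − (Σx)² = 102341.16 − 101442.25 = 898.91; nΣy² − (Σy)² = 52.88 − 51.84 = 1.04
r = -10.64 / √(898.91 × 1.04) = -10.64 / 30.5756 ≈ -0.348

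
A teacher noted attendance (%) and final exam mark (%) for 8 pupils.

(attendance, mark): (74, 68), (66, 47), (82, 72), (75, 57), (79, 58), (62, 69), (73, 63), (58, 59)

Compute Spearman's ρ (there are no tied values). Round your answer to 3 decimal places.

0.143

Rank attendance: 5, 3, 8, 6, 7, 2, 4, 1
Rank mark: 6, 1, 8, 2, 3, 7, 5, 4
d = rank(attendance) − rank(mark): -1, 2, 0, 4, 4, -5, -1, -3; Σd² = 72
ρ = 1 − 6Σd² / [n(n²−1)] = 1 − 6×72 / (8×63) = 1 − 432/504 ≈ 0.143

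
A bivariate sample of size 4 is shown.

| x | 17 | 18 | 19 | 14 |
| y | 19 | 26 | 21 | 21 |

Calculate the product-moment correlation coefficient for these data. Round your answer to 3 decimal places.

n = 4, Σx = 68, Σy = 87, Σx² = 1170, Σy² = 1919, Σxy = 1484
nΣxy − ΣxΣy = 5936 − 5916 = 20
nΣx² − (Σx)² = 4680 − 4624 = 56; nΣy² − (Σy)² = 7676 − 7569 = 107
r = 20 / √(56 × 107) = 20 / 77.4080 ≈ 0.258

0.258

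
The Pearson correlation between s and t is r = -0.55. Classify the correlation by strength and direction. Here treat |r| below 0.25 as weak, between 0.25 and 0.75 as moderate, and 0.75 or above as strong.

moderate negative

r = -0.55 < 0 so the relationship is negative.
|r| = 0.55, which falls in the moderate range.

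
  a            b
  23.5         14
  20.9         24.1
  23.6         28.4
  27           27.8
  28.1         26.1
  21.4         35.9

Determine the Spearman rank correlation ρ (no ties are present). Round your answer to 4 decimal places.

0.0857

Rank a: 3, 1, 4, 5, 6, 2
Rank b: 1, 2, 5, 4, 3, 6
d = rank(a) − rank(b): 2, -1, -1, 1, 3, -4; Σd² = 32
ρ = 1 − 6Σd² / [n(n²−1)] = 1 − 6×32 / (6×35) = 1 − 192/210 ≈ 0.0857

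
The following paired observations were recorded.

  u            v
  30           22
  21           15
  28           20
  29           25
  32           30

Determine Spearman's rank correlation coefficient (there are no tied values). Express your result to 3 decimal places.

Rank u: 4, 1, 2, 3, 5
Rank v: 3, 1, 2, 4, 5
d = rank(u) − rank(v): 1, 0, 0, -1, 0; Σd² = 2
ρ = 1 − 6Σd² / [n(n²−1)] = 1 − 6×2 / (5×24) = 1 − 12/120 ≈ 0.900

0.900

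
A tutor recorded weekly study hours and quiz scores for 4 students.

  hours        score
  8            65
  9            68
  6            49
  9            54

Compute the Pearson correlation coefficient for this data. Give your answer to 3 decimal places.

0.630

n = 4, Σx = 32, Σy = 236, Σx² = 262, Σy² = 14166, Σxy = 1912
nΣxy − ΣxΣy = 7648 − 7552 = 96
nΣx² − (Σx)² = 1048 − 1024 = 24; nΣy² − (Σy)² = 56664 − 55696 = 968
r = 96 / √(24 × 968) = 96 / 152.4205 ≈ 0.630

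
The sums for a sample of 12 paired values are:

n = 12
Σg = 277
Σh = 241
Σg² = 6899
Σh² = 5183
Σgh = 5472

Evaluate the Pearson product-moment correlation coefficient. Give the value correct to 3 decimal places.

r = (nΣgh − ΣgΣh) / √[(nΣg² − (Σg)²)(nΣh² − (Σh)²)]
Numerator: 12×5472 − 277×241 = -1093
Denominator: √[(82788 − 76729)(62196 − 58081)] = √[6059 × 4115] = 4993.2740
r = -1093 / 4993.2740 ≈ -0.219

-0.219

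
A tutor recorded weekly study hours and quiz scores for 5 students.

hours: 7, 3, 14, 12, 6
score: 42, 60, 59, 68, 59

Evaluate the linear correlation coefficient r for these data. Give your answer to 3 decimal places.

n = 5, Σx = 42, Σy = 288, Σx² = 434, Σy² = 16950, Σxy = 2470
nΣxy − ΣxΣy = 12350 − 12096 = 254
nΣx² − (Σx)² = 2170 − 1764 = 406; nΣy² − (Σy)² = 84750 − 82944 = 1806
r = 254 / √(406 × 1806) = 254 / 856.2920 ≈ 0.297

0.297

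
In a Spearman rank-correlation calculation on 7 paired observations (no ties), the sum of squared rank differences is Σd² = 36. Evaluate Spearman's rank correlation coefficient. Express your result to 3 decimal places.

0.357

ρ = 1 − 6Σd² / [n(n²−1)] = 1 − 6×36 / (7×48)
  = 1 − 216/336 = 1 − 0.6429 ≈ 0.357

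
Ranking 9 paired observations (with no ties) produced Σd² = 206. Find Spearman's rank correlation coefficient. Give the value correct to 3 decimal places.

ρ = 1 − 6Σd² / [n(n²−1)] = 1 − 6×206 / (9×80)
  = 1 − 1236/720 = 1 − 1.7167 ≈ -0.717

-0.717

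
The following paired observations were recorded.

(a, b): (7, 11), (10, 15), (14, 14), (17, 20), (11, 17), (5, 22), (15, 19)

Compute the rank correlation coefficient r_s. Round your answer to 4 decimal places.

Rank a: 2, 3, 5, 7, 4, 1, 6
Rank b: 1, 3, 2, 6, 4, 7, 5
d = rank(a) − rank(b): 1, 0, 3, 1, 0, -6, 1; Σd² = 48
ρ = 1 − 6Σd² / [n(n²−1)] = 1 − 6×48 / (7×48) = 1 − 288/336 ≈ 0.1429

0.1429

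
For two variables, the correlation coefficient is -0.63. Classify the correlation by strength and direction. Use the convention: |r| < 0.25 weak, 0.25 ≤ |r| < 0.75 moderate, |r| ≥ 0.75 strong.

moderate negative

r = -0.63 < 0 so the relationship is negative.
|r| = 0.63, which falls in the moderate range.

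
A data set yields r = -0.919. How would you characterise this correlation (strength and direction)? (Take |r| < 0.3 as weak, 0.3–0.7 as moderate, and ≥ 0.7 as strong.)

strong negative

r = -0.919 < 0 so the relationship is negative.
|r| = 0.919, which falls in the strong range.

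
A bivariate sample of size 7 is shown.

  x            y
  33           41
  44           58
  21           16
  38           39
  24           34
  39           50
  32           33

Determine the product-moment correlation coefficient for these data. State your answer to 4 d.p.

n = 7, Σx = 231, Σy = 271, Σx² = 8031, Σy² = 11567, Σxy = 9545
nΣxy − ΣxΣy = 66815 − 62601 = 4214
nΣx² − (Σx)² = 56217 − 53361 = 2856; nΣy² − (Σy)² = 80969 − 73441 = 7528
r = 4214 / √(2856 × 7528) = 4214 / 4636.8058 ≈ 0.9088

0.9088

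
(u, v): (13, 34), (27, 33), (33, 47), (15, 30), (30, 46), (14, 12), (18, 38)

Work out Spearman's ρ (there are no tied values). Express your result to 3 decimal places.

Rank u: 1, 5, 7, 3, 6, 2, 4
Rank v: 4, 3, 7, 2, 6, 1, 5
d = rank(u) − rank(v): -3, 2, 0, 1, 0, 1, -1; Σd² = 16
ρ = 1 − 6Σd² / [n(n²−1)] = 1 − 6×16 / (7×48) = 1 − 96/336 ≈ 0.714

0.714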